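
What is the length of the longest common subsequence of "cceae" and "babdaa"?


LCS of "cceae" and "babdaa"
DP table:
           b    a    b    d    a    a
      0    0    0    0    0    0    0
  c   0    0    0    0    0    0    0
  c   0    0    0    0    0    0    0
  e   0    0    0    0    0    0    0
  a   0    0    1    1    1    1    1
  e   0    0    1    1    1    1    1
LCS length = dp[5][6] = 1

1


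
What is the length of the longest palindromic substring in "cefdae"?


Input: "cefdae"
Checking substrings for palindromes:
  No multi-char palindromic substrings found
Longest palindromic substring: "c" with length 1

1


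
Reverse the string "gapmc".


Input: gapmc
Reading characters right to left:
  Position 4: 'c'
  Position 3: 'm'
  Position 2: 'p'
  Position 1: 'a'
  Position 0: 'g'
Reversed: cmpag

cmpag


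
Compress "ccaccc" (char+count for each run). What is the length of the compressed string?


Input: ccaccc
Runs:
  'c' x 2 => "c2"
  'a' x 1 => "a1"
  'c' x 3 => "c3"
Compressed: "c2a1c3"
Compressed length: 6

6


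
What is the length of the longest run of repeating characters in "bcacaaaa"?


Input: "bcacaaaa"
Scanning for longest run:
  Position 1 ('c'): new char, reset run to 1
  Position 2 ('a'): new char, reset run to 1
  Position 3 ('c'): new char, reset run to 1
  Position 4 ('a'): new char, reset run to 1
  Position 5 ('a'): continues run of 'a', length=2
  Position 6 ('a'): continues run of 'a', length=3
  Position 7 ('a'): continues run of 'a', length=4
Longest run: 'a' with length 4

4


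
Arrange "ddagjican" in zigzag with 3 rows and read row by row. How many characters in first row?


Zigzag "ddagjican" into 3 rows:
Placing characters:
  'd' => row 0
  'd' => row 1
  'a' => row 2
  'g' => row 1
  'j' => row 0
  'i' => row 1
  'c' => row 2
  'a' => row 1
  'n' => row 0
Rows:
  Row 0: "djn"
  Row 1: "dgia"
  Row 2: "ac"
First row length: 3

3


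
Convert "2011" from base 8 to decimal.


Input: "2011" in base 8
Positional expansion:
  Digit '2' (value 2) x 8^3 = 1024
  Digit '0' (value 0) x 8^2 = 0
  Digit '1' (value 1) x 8^1 = 8
  Digit '1' (value 1) x 8^0 = 1
Sum = 1033

1033


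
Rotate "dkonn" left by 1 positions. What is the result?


Input: "dkonn", rotate left by 1
First 1 characters: "d"
Remaining characters: "konn"
Concatenate remaining + first: "konn" + "d" = "konnd"

konnd


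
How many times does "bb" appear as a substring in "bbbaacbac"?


Searching for "bb" in "bbbaacbac"
Scanning each position:
  Position 0: "bb" => MATCH
  Position 1: "bb" => MATCH
  Position 2: "ba" => no
  Position 3: "aa" => no
  Position 4: "ac" => no
  Position 5: "cb" => no
  Position 6: "ba" => no
  Position 7: "ac" => no
Total occurrences: 2

2


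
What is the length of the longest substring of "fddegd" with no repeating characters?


Input: "fddegd"
Sliding window (track last position of each char):
  Position 0 ('f'): window [0,0] length 1 -- new best
  Position 1 ('d'): window [0,1] length 2 -- new best
  Position 2 ('d'): repeat (last at 1), move window start to 2
  Position 2 ('d'): window [2,2] length 1
  Position 3 ('e'): window [2,3] length 2
  Position 4 ('g'): window [2,4] length 3 -- new best
  Position 5 ('d'): repeat (last at 2), move window start to 3
  Position 5 ('d'): window [3,5] length 3
Longest substring with no repeats: "deg" with length 3

3


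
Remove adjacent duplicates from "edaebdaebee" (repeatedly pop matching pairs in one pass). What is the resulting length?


Input: edaebdaebee
Stack-based adjacent duplicate removal:
  Read 'e': push. Stack: e
  Read 'd': push. Stack: ed
  Read 'a': push. Stack: eda
  Read 'e': push. Stack: edae
  Read 'b': push. Stack: edaeb
  Read 'd': push. Stack: edaebd
  Read 'a': push. Stack: edaebda
  Read 'e': push. Stack: edaebdae
  Read 'b': push. Stack: edaebdaeb
  Read 'e': push. Stack: edaebdaebe
  Read 'e': matches stack top 'e' => pop. Stack: edaebdaeb
Final stack: "edaebdaeb" (length 9)

9


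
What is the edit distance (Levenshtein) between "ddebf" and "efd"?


Computing edit distance: "ddebf" -> "efd"
DP table:
           e    f    d
      0    1    2    3
  d   1    1    2    2
  d   2    2    2    2
  e   3    2    3    3
  b   4    3    3    4
  f   5    4    3    4
Edit distance = dp[5][3] = 4

4


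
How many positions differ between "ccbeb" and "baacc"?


Comparing "ccbeb" and "baacc" position by position:
  Position 0: 'c' vs 'b' => DIFFER
  Position 1: 'c' vs 'a' => DIFFER
  Position 2: 'b' vs 'a' => DIFFER
  Position 3: 'e' vs 'c' => DIFFER
  Position 4: 'b' vs 'c' => DIFFER
Positions that differ: 5

5


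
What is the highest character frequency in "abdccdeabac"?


Input: abdccdeabac
Character counts:
  'a': 3
  'b': 2
  'c': 3
  'd': 2
  'e': 1
Maximum frequency: 3

3


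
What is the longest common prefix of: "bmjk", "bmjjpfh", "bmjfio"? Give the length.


Words: bmjk, bmjjpfh, bmjfio
  Position 0: all 'b' => match
  Position 1: all 'm' => match
  Position 2: all 'j' => match
  Position 3: ('k', 'j', 'f') => mismatch, stop
LCP = "bmj" (length 3)

3


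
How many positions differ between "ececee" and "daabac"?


Comparing "ececee" and "daabac" position by position:
  Position 0: 'e' vs 'd' => DIFFER
  Position 1: 'c' vs 'a' => DIFFER
  Position 2: 'e' vs 'a' => DIFFER
  Position 3: 'c' vs 'b' => DIFFER
  Position 4: 'e' vs 'a' => DIFFER
  Position 5: 'e' vs 'c' => DIFFER
Positions that differ: 6

6


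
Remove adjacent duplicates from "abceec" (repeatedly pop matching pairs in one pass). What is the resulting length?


Input: abceec
Stack-based adjacent duplicate removal:
  Read 'a': push. Stack: a
  Read 'b': push. Stack: ab
  Read 'c': push. Stack: abc
  Read 'e': push. Stack: abce
  Read 'e': matches stack top 'e' => pop. Stack: abc
  Read 'c': matches stack top 'c' => pop. Stack: ab
Final stack: "ab" (length 2)

2


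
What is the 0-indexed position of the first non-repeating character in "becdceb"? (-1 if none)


Input: becdceb
Character frequencies:
  'b': 2
  'c': 2
  'd': 1
  'e': 2
Scanning left to right for freq == 1:
  Position 0 ('b'): freq=2, skip
  Position 1 ('e'): freq=2, skip
  Position 2 ('c'): freq=2, skip
  Position 3 ('d'): unique! => answer = 3

3


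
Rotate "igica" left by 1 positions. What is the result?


Input: "igica", rotate left by 1
First 1 characters: "i"
Remaining characters: "gica"
Concatenate remaining + first: "gica" + "i" = "gicai"

gicai


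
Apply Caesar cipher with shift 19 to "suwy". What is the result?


Caesar cipher: shift "suwy" by 19
  's' (pos 18) + 19 = pos 11 = 'l'
  'u' (pos 20) + 19 = pos 13 = 'n'
  'w' (pos 22) + 19 = pos 15 = 'p'
  'y' (pos 24) + 19 = pos 17 = 'r'
Result: lnpr

lnpr


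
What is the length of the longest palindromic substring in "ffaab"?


Input: "ffaab"
Checking substrings for palindromes:
  [0:2] "ff" (len 2) => palindrome
  [2:4] "aa" (len 2) => palindrome
Longest palindromic substring: "ff" with length 2

2


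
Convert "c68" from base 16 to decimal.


Input: "c68" in base 16
Positional expansion:
  Digit 'c' (value 12) x 16^2 = 3072
  Digit '6' (value 6) x 16^1 = 96
  Digit '8' (value 8) x 16^0 = 8
Sum = 3176

3176


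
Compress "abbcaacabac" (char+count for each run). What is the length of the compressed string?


Input: abbcaacabac
Runs:
  'a' x 1 => "a1"
  'b' x 2 => "b2"
  'c' x 1 => "c1"
  'a' x 2 => "a2"
  'c' x 1 => "c1"
  'a' x 1 => "a1"
  'b' x 1 => "b1"
  'a' x 1 => "a1"
  'c' x 1 => "c1"
Compressed: "a1b2c1a2c1a1b1a1c1"
Compressed length: 18

18


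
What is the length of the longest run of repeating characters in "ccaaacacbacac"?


Input: "ccaaacacbacac"
Scanning for longest run:
  Position 1 ('c'): continues run of 'c', length=2
  Position 2 ('a'): new char, reset run to 1
  Position 3 ('a'): continues run of 'a', length=2
  Position 4 ('a'): continues run of 'a', length=3
  Position 5 ('c'): new char, reset run to 1
  Position 6 ('a'): new char, reset run to 1
  Position 7 ('c'): new char, reset run to 1
  Position 8 ('b'): new char, reset run to 1
  Position 9 ('a'): new char, reset run to 1
  Position 10 ('c'): new char, reset run to 1
  Position 11 ('a'): new char, reset run to 1
  Position 12 ('c'): new char, reset run to 1
Longest run: 'a' with length 3

3


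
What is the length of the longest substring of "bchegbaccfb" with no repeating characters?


Input: "bchegbaccfb"
Sliding window (track last position of each char):
  Position 0 ('b'): window [0,0] length 1 -- new best
  Position 1 ('c'): window [0,1] length 2 -- new best
  Position 2 ('h'): window [0,2] length 3 -- new best
  Position 3 ('e'): window [0,3] length 4 -- new best
  Position 4 ('g'): window [0,4] length 5 -- new best
  Position 5 ('b'): repeat (last at 0), move window start to 1
  Position 5 ('b'): window [1,5] length 5
  Position 6 ('a'): window [1,6] length 6 -- new best
  Position 7 ('c'): repeat (last at 1), move window start to 2
  Position 7 ('c'): window [2,7] length 6
  Position 8 ('c'): repeat (last at 7), move window start to 8
  Position 8 ('c'): window [8,8] length 1
  Position 9 ('f'): window [8,9] length 2
  Position 10 ('b'): window [8,10] length 3
Longest substring with no repeats: "chegba" with length 6

6


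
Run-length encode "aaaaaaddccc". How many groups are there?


Input: aaaaaaddccc
Scanning for consecutive runs:
  Group 1: 'a' x 6 (positions 0-5)
  Group 2: 'd' x 2 (positions 6-7)
  Group 3: 'c' x 3 (positions 8-10)
Total groups: 3

3


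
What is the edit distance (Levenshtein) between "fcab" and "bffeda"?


Computing edit distance: "fcab" -> "bffeda"
DP table:
           b    f    f    e    d    a
      0    1    2    3    4    5    6
  f   1    1    1    2    3    4    5
  c   2    2    2    2    3    4    5
  a   3    3    3    3    3    4    4
  b   4    3    4    4    4    4    5
Edit distance = dp[4][6] = 5

5


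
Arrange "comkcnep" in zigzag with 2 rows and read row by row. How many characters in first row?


Zigzag "comkcnep" into 2 rows:
Placing characters:
  'c' => row 0
  'o' => row 1
  'm' => row 0
  'k' => row 1
  'c' => row 0
  'n' => row 1
  'e' => row 0
  'p' => row 1
Rows:
  Row 0: "cmce"
  Row 1: "oknp"
First row length: 4

4


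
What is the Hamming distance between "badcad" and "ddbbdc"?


Comparing "badcad" and "ddbbdc" position by position:
  Position 0: 'b' vs 'd' => differ
  Position 1: 'a' vs 'd' => differ
  Position 2: 'd' vs 'b' => differ
  Position 3: 'c' vs 'b' => differ
  Position 4: 'a' vs 'd' => differ
  Position 5: 'd' vs 'c' => differ
Total differences (Hamming distance): 6

6


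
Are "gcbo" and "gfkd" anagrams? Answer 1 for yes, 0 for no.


Strings: "gcbo", "gfkd"
Sorted first:  bcgo
Sorted second: dfgk
Differ at position 0: 'b' vs 'd' => not anagrams

0


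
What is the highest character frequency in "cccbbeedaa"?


Input: cccbbeedaa
Character counts:
  'a': 2
  'b': 2
  'c': 3
  'd': 1
  'e': 2
Maximum frequency: 3

3


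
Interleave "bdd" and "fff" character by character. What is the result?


Interleaving "bdd" and "fff":
  Position 0: 'b' from first, 'f' from second => "bf"
  Position 1: 'd' from first, 'f' from second => "df"
  Position 2: 'd' from first, 'f' from second => "df"
Result: bfdfdf

bfdfdf


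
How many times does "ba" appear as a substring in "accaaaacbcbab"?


Searching for "ba" in "accaaaacbcbab"
Scanning each position:
  Position 0: "ac" => no
  Position 1: "cc" => no
  Position 2: "ca" => no
  Position 3: "aa" => no
  Position 4: "aa" => no
  Position 5: "aa" => no
  Position 6: "ac" => no
  Position 7: "cb" => no
  Position 8: "bc" => no
  Position 9: "cb" => no
  Position 10: "ba" => MATCH
  Position 11: "ab" => no
Total occurrences: 1

1


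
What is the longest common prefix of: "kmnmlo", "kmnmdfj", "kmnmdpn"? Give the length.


Words: kmnmlo, kmnmdfj, kmnmdpn
  Position 0: all 'k' => match
  Position 1: all 'm' => match
  Position 2: all 'n' => match
  Position 3: all 'm' => match
  Position 4: ('l', 'd', 'd') => mismatch, stop
LCP = "kmnm" (length 4)

4


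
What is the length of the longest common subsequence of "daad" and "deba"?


LCS of "daad" and "deba"
DP table:
           d    e    b    a
      0    0    0    0    0
  d   0    1    1    1    1
  a   0    1    1    1    2
  a   0    1    1    1    2
  d   0    1    1    1    2
LCS length = dp[4][4] = 2

2


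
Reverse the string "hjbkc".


Input: hjbkc
Reading characters right to left:
  Position 4: 'c'
  Position 3: 'k'
  Position 2: 'b'
  Position 1: 'j'
  Position 0: 'h'
Reversed: ckbjh

ckbjh


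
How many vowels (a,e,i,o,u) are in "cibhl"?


Input: cibhl
Checking each character:
  'c' at position 0: consonant
  'i' at position 1: vowel (running total: 1)
  'b' at position 2: consonant
  'h' at position 3: consonant
  'l' at position 4: consonant
Total vowels: 1

1


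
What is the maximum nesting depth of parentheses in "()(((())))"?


Input: "()(((())))"
Tracking depth:
  Position 0 '(': depth becomes 1
  Position 1 ')': depth becomes 0
  Position 2 '(': depth becomes 1
  Position 3 '(': depth becomes 2
  Position 4 '(': depth becomes 3
  Position 5 '(': depth becomes 4
  Position 6 ')': depth becomes 3
  Position 7 ')': depth becomes 2
  Position 8 ')': depth becomes 1
  Position 9 ')': depth becomes 0
Maximum depth reached: 4

4


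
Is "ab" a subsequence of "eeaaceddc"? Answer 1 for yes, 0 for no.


Check if "ab" is a subsequence of "eeaaceddc"
Greedy scan:
  Position 0 ('e'): no match needed
  Position 1 ('e'): no match needed
  Position 2 ('a'): matches sub[0] = 'a'
  Position 3 ('a'): no match needed
  Position 4 ('c'): no match needed
  Position 5 ('e'): no match needed
  Position 6 ('d'): no match needed
  Position 7 ('d'): no match needed
  Position 8 ('c'): no match needed
Only matched 1/2 characters => not a subsequence

0


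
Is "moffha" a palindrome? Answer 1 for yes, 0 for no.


Input: moffha
Reversed: ahffom
  Compare pos 0 ('m') with pos 5 ('a'): MISMATCH
  Compare pos 1 ('o') with pos 4 ('h'): MISMATCH
  Compare pos 2 ('f') with pos 3 ('f'): match
Result: not a palindrome

0


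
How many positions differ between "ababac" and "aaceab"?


Comparing "ababac" and "aaceab" position by position:
  Position 0: 'a' vs 'a' => same
  Position 1: 'b' vs 'a' => DIFFER
  Position 2: 'a' vs 'c' => DIFFER
  Position 3: 'b' vs 'e' => DIFFER
  Position 4: 'a' vs 'a' => same
  Position 5: 'c' vs 'b' => DIFFER
Positions that differ: 4

4


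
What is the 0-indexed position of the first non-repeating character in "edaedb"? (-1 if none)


Input: edaedb
Character frequencies:
  'a': 1
  'b': 1
  'd': 2
  'e': 2
Scanning left to right for freq == 1:
  Position 0 ('e'): freq=2, skip
  Position 1 ('d'): freq=2, skip
  Position 2 ('a'): unique! => answer = 2

2


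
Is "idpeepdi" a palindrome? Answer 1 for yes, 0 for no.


Input: idpeepdi
Reversed: idpeepdi
  Compare pos 0 ('i') with pos 7 ('i'): match
  Compare pos 1 ('d') with pos 6 ('d'): match
  Compare pos 2 ('p') with pos 5 ('p'): match
  Compare pos 3 ('e') with pos 4 ('e'): match
Result: palindrome

1


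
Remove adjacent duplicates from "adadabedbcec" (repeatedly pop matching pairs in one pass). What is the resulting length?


Input: adadabedbcec
Stack-based adjacent duplicate removal:
  Read 'a': push. Stack: a
  Read 'd': push. Stack: ad
  Read 'a': push. Stack: ada
  Read 'd': push. Stack: adad
  Read 'a': push. Stack: adada
  Read 'b': push. Stack: adadab
  Read 'e': push. Stack: adadabe
  Read 'd': push. Stack: adadabed
  Read 'b': push. Stack: adadabedb
  Read 'c': push. Stack: adadabedbc
  Read 'e': push. Stack: adadabedbce
  Read 'c': push. Stack: adadabedbcec
Final stack: "adadabedbcec" (length 12)

12


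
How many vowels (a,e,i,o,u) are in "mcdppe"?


Input: mcdppe
Checking each character:
  'm' at position 0: consonant
  'c' at position 1: consonant
  'd' at position 2: consonant
  'p' at position 3: consonant
  'p' at position 4: consonant
  'e' at position 5: vowel (running total: 1)
Total vowels: 1

1


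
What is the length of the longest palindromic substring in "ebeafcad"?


Input: "ebeafcad"
Checking substrings for palindromes:
  [0:3] "ebe" (len 3) => palindrome
Longest palindromic substring: "ebe" with length 3

3


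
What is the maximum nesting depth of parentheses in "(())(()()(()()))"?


Input: "(())(()()(()()))"
Tracking depth:
  Position 0 '(': depth becomes 1
  Position 1 '(': depth becomes 2
  Position 2 ')': depth becomes 1
  Position 3 ')': depth becomes 0
  Position 4 '(': depth becomes 1
  Position 5 '(': depth becomes 2
  Position 6 ')': depth becomes 1
  Position 7 '(': depth becomes 2
  Position 8 ')': depth becomes 1
  Position 9 '(': depth becomes 2
  Position 10 '(': depth becomes 3
  Position 11 ')': depth becomes 2
  Position 12 '(': depth becomes 3
  Position 13 ')': depth becomes 2
  Position 14 ')': depth becomes 1
  Position 15 ')': depth becomes 0
Maximum depth reached: 3

3


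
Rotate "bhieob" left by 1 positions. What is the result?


Input: "bhieob", rotate left by 1
First 1 characters: "b"
Remaining characters: "hieob"
Concatenate remaining + first: "hieob" + "b" = "hieobb"

hieobb


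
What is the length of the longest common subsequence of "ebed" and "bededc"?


LCS of "ebed" and "bededc"
DP table:
           b    e    d    e    d    c
      0    0    0    0    0    0    0
  e   0    0    1    1    1    1    1
  b   0    1    1    1    1    1    1
  e   0    1    2    2    2    2    2
  d   0    1    2    3    3    3    3
LCS length = dp[4][6] = 3

3


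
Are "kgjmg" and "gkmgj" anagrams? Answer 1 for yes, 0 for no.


Strings: "kgjmg", "gkmgj"
Sorted first:  ggjkm
Sorted second: ggjkm
Sorted forms match => anagrams

1


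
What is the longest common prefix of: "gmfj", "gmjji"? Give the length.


Words: gmfj, gmjji
  Position 0: all 'g' => match
  Position 1: all 'm' => match
  Position 2: ('f', 'j') => mismatch, stop
LCP = "gm" (length 2)

2


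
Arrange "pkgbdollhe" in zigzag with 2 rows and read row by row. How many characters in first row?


Zigzag "pkgbdollhe" into 2 rows:
Placing characters:
  'p' => row 0
  'k' => row 1
  'g' => row 0
  'b' => row 1
  'd' => row 0
  'o' => row 1
  'l' => row 0
  'l' => row 1
  'h' => row 0
  'e' => row 1
Rows:
  Row 0: "pgdlh"
  Row 1: "kbole"
First row length: 5

5


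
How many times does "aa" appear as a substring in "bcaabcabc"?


Searching for "aa" in "bcaabcabc"
Scanning each position:
  Position 0: "bc" => no
  Position 1: "ca" => no
  Position 2: "aa" => MATCH
  Position 3: "ab" => no
  Position 4: "bc" => no
  Position 5: "ca" => no
  Position 6: "ab" => no
  Position 7: "bc" => no
Total occurrences: 1

1


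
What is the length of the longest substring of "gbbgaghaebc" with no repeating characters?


Input: "gbbgaghaebc"
Sliding window (track last position of each char):
  Position 0 ('g'): window [0,0] length 1 -- new best
  Position 1 ('b'): window [0,1] length 2 -- new best
  Position 2 ('b'): repeat (last at 1), move window start to 2
  Position 2 ('b'): window [2,2] length 1
  Position 3 ('g'): window [2,3] length 2
  Position 4 ('a'): window [2,4] length 3 -- new best
  Position 5 ('g'): repeat (last at 3), move window start to 4
  Position 5 ('g'): window [4,5] length 2
  Position 6 ('h'): window [4,6] length 3
  Position 7 ('a'): repeat (last at 4), move window start to 5
  Position 7 ('a'): window [5,7] length 3
  Position 8 ('e'): window [5,8] length 4 -- new best
  Position 9 ('b'): window [5,9] length 5 -- new best
  Position 10 ('c'): window [5,10] length 6 -- new best
Longest substring with no repeats: "ghaebc" with length 6

6


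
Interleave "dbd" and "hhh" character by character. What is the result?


Interleaving "dbd" and "hhh":
  Position 0: 'd' from first, 'h' from second => "dh"
  Position 1: 'b' from first, 'h' from second => "bh"
  Position 2: 'd' from first, 'h' from second => "dh"
Result: dhbhdh

dhbhdh


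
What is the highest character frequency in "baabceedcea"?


Input: baabceedcea
Character counts:
  'a': 3
  'b': 2
  'c': 2
  'd': 1
  'e': 3
Maximum frequency: 3

3


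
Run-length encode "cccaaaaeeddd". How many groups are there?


Input: cccaaaaeeddd
Scanning for consecutive runs:
  Group 1: 'c' x 3 (positions 0-2)
  Group 2: 'a' x 4 (positions 3-6)
  Group 3: 'e' x 2 (positions 7-8)
  Group 4: 'd' x 3 (positions 9-11)
Total groups: 4

4


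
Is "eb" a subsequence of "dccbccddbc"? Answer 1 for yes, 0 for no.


Check if "eb" is a subsequence of "dccbccddbc"
Greedy scan:
  Position 0 ('d'): no match needed
  Position 1 ('c'): no match needed
  Position 2 ('c'): no match needed
  Position 3 ('b'): no match needed
  Position 4 ('c'): no match needed
  Position 5 ('c'): no match needed
  Position 6 ('d'): no match needed
  Position 7 ('d'): no match needed
  Position 8 ('b'): no match needed
  Position 9 ('c'): no match needed
Only matched 0/2 characters => not a subsequence

0


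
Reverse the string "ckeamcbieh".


Input: ckeamcbieh
Reading characters right to left:
  Position 9: 'h'
  Position 8: 'e'
  Position 7: 'i'
  Position 6: 'b'
  Position 5: 'c'
  Position 4: 'm'
  Position 3: 'a'
  Position 2: 'e'
  Position 1: 'k'
  Position 0: 'c'
Reversed: heibcmaekc

heibcmaekc


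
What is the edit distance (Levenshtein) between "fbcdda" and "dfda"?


Computing edit distance: "fbcdda" -> "dfda"
DP table:
           d    f    d    a
      0    1    2    3    4
  f   1    1    1    2    3
  b   2    2    2    2    3
  c   3    3    3    3    3
  d   4    3    4    3    4
  d   5    4    4    4    4
  a   6    5    5    5    4
Edit distance = dp[6][4] = 4

4


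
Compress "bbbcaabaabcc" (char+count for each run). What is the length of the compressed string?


Input: bbbcaabaabcc
Runs:
  'b' x 3 => "b3"
  'c' x 1 => "c1"
  'a' x 2 => "a2"
  'b' x 1 => "b1"
  'a' x 2 => "a2"
  'b' x 1 => "b1"
  'c' x 2 => "c2"
Compressed: "b3c1a2b1a2b1c2"
Compressed length: 14

14


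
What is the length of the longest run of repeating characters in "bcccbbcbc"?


Input: "bcccbbcbc"
Scanning for longest run:
  Position 1 ('c'): new char, reset run to 1
  Position 2 ('c'): continues run of 'c', length=2
  Position 3 ('c'): continues run of 'c', length=3
  Position 4 ('b'): new char, reset run to 1
  Position 5 ('b'): continues run of 'b', length=2
  Position 6 ('c'): new char, reset run to 1
  Position 7 ('b'): new char, reset run to 1
  Position 8 ('c'): new char, reset run to 1
Longest run: 'c' with length 3

3


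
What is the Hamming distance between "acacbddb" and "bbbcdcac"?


Comparing "acacbddb" and "bbbcdcac" position by position:
  Position 0: 'a' vs 'b' => differ
  Position 1: 'c' vs 'b' => differ
  Position 2: 'a' vs 'b' => differ
  Position 3: 'c' vs 'c' => same
  Position 4: 'b' vs 'd' => differ
  Position 5: 'd' vs 'c' => differ
  Position 6: 'd' vs 'a' => differ
  Position 7: 'b' vs 'c' => differ
Total differences (Hamming distance): 7

7


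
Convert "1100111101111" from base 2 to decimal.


Input: "1100111101111" in base 2
Positional expansion:
  Digit '1' (value 1) x 2^12 = 4096
  Digit '1' (value 1) x 2^11 = 2048
  Digit '0' (value 0) x 2^10 = 0
  Digit '0' (value 0) x 2^9 = 0
  Digit '1' (value 1) x 2^8 = 256
  Digit '1' (value 1) x 2^7 = 128
  Digit '1' (value 1) x 2^6 = 64
  Digit '1' (value 1) x 2^5 = 32
  Digit '0' (value 0) x 2^4 = 0
  Digit '1' (value 1) x 2^3 = 8
  Digit '1' (value 1) x 2^2 = 4
  Digit '1' (value 1) x 2^1 = 2
  Digit '1' (value 1) x 2^0 = 1
Sum = 6639

6639


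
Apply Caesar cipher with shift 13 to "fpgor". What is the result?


Caesar cipher: shift "fpgor" by 13
  'f' (pos 5) + 13 = pos 18 = 's'
  'p' (pos 15) + 13 = pos 2 = 'c'
  'g' (pos 6) + 13 = pos 19 = 't'
  'o' (pos 14) + 13 = pos 1 = 'b'
  'r' (pos 17) + 13 = pos 4 = 'e'
Result: sctbe

sctbe


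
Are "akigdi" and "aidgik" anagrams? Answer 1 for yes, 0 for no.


Strings: "akigdi", "aidgik"
Sorted first:  adgiik
Sorted second: adgiik
Sorted forms match => anagrams

1


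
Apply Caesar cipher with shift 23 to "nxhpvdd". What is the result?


Caesar cipher: shift "nxhpvdd" by 23
  'n' (pos 13) + 23 = pos 10 = 'k'
  'x' (pos 23) + 23 = pos 20 = 'u'
  'h' (pos 7) + 23 = pos 4 = 'e'
  'p' (pos 15) + 23 = pos 12 = 'm'
  'v' (pos 21) + 23 = pos 18 = 's'
  'd' (pos 3) + 23 = pos 0 = 'a'
  'd' (pos 3) + 23 = pos 0 = 'a'
Result: kuemsaa

kuemsaa


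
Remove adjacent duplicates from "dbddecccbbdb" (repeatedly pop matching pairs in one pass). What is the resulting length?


Input: dbddecccbbdb
Stack-based adjacent duplicate removal:
  Read 'd': push. Stack: d
  Read 'b': push. Stack: db
  Read 'd': push. Stack: dbd
  Read 'd': matches stack top 'd' => pop. Stack: db
  Read 'e': push. Stack: dbe
  Read 'c': push. Stack: dbec
  Read 'c': matches stack top 'c' => pop. Stack: dbe
  Read 'c': push. Stack: dbec
  Read 'b': push. Stack: dbecb
  Read 'b': matches stack top 'b' => pop. Stack: dbec
  Read 'd': push. Stack: dbecd
  Read 'b': push. Stack: dbecdb
Final stack: "dbecdb" (length 6)

6


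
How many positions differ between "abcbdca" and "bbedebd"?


Comparing "abcbdca" and "bbedebd" position by position:
  Position 0: 'a' vs 'b' => DIFFER
  Position 1: 'b' vs 'b' => same
  Position 2: 'c' vs 'e' => DIFFER
  Position 3: 'b' vs 'd' => DIFFER
  Position 4: 'd' vs 'e' => DIFFER
  Position 5: 'c' vs 'b' => DIFFER
  Position 6: 'a' vs 'd' => DIFFER
Positions that differ: 6

6


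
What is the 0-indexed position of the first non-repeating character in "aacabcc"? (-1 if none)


Input: aacabcc
Character frequencies:
  'a': 3
  'b': 1
  'c': 3
Scanning left to right for freq == 1:
  Position 0 ('a'): freq=3, skip
  Position 1 ('a'): freq=3, skip
  Position 2 ('c'): freq=3, skip
  Position 3 ('a'): freq=3, skip
  Position 4 ('b'): unique! => answer = 4

4


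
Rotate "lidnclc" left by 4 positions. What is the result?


Input: "lidnclc", rotate left by 4
First 4 characters: "lidn"
Remaining characters: "clc"
Concatenate remaining + first: "clc" + "lidn" = "clclidn"

clclidn


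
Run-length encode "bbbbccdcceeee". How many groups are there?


Input: bbbbccdcceeee
Scanning for consecutive runs:
  Group 1: 'b' x 4 (positions 0-3)
  Group 2: 'c' x 2 (positions 4-5)
  Group 3: 'd' x 1 (positions 6-6)
  Group 4: 'c' x 2 (positions 7-8)
  Group 5: 'e' x 4 (positions 9-12)
Total groups: 5

5


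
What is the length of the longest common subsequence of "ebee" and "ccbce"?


LCS of "ebee" and "ccbce"
DP table:
           c    c    b    c    e
      0    0    0    0    0    0
  e   0    0    0    0    0    1
  b   0    0    0    1    1    1
  e   0    0    0    1    1    2
  e   0    0    0    1    1    2
LCS length = dp[4][5] = 2

2


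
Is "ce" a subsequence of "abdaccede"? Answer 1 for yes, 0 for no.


Check if "ce" is a subsequence of "abdaccede"
Greedy scan:
  Position 0 ('a'): no match needed
  Position 1 ('b'): no match needed
  Position 2 ('d'): no match needed
  Position 3 ('a'): no match needed
  Position 4 ('c'): matches sub[0] = 'c'
  Position 5 ('c'): no match needed
  Position 6 ('e'): matches sub[1] = 'e'
  Position 7 ('d'): no match needed
  Position 8 ('e'): no match needed
All 2 characters matched => is a subsequence

1


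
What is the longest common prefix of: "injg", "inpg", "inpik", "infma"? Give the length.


Words: injg, inpg, inpik, infma
  Position 0: all 'i' => match
  Position 1: all 'n' => match
  Position 2: ('j', 'p', 'p', 'f') => mismatch, stop
LCP = "in" (length 2)

2


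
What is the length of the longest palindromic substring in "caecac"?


Input: "caecac"
Checking substrings for palindromes:
  [3:6] "cac" (len 3) => palindrome
Longest palindromic substring: "cac" with length 3

3


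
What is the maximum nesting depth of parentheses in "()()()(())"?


Input: "()()()(())"
Tracking depth:
  Position 0 '(': depth becomes 1
  Position 1 ')': depth becomes 0
  Position 2 '(': depth becomes 1
  Position 3 ')': depth becomes 0
  Position 4 '(': depth becomes 1
  Position 5 ')': depth becomes 0
  Position 6 '(': depth becomes 1
  Position 7 '(': depth becomes 2
  Position 8 ')': depth becomes 1
  Position 9 ')': depth becomes 0
Maximum depth reached: 2

2


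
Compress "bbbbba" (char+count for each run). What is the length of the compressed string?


Input: bbbbba
Runs:
  'b' x 5 => "b5"
  'a' x 1 => "a1"
Compressed: "b5a1"
Compressed length: 4

4


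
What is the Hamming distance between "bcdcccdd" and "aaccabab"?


Comparing "bcdcccdd" and "aaccabab" position by position:
  Position 0: 'b' vs 'a' => differ
  Position 1: 'c' vs 'a' => differ
  Position 2: 'd' vs 'c' => differ
  Position 3: 'c' vs 'c' => same
  Position 4: 'c' vs 'a' => differ
  Position 5: 'c' vs 'b' => differ
  Position 6: 'd' vs 'a' => differ
  Position 7: 'd' vs 'b' => differ
Total differences (Hamming distance): 7

7


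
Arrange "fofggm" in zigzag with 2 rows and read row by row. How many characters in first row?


Zigzag "fofggm" into 2 rows:
Placing characters:
  'f' => row 0
  'o' => row 1
  'f' => row 0
  'g' => row 1
  'g' => row 0
  'm' => row 1
Rows:
  Row 0: "ffg"
  Row 1: "ogm"
First row length: 3

3


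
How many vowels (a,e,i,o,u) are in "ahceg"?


Input: ahceg
Checking each character:
  'a' at position 0: vowel (running total: 1)
  'h' at position 1: consonant
  'c' at position 2: consonant
  'e' at position 3: vowel (running total: 2)
  'g' at position 4: consonant
Total vowels: 2

2


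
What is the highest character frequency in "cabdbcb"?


Input: cabdbcb
Character counts:
  'a': 1
  'b': 3
  'c': 2
  'd': 1
Maximum frequency: 3

3


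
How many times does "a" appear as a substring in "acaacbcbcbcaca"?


Searching for "a" in "acaacbcbcbcaca"
Scanning each position:
  Position 0: "a" => MATCH
  Position 1: "c" => no
  Position 2: "a" => MATCH
  Position 3: "a" => MATCH
  Position 4: "c" => no
  Position 5: "b" => no
  Position 6: "c" => no
  Position 7: "b" => no
  Position 8: "c" => no
  Position 9: "b" => no
  Position 10: "c" => no
  Position 11: "a" => MATCH
  Position 12: "c" => no
  Position 13: "a" => MATCH
Total occurrences: 5

5


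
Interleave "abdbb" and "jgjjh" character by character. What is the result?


Interleaving "abdbb" and "jgjjh":
  Position 0: 'a' from first, 'j' from second => "aj"
  Position 1: 'b' from first, 'g' from second => "bg"
  Position 2: 'd' from first, 'j' from second => "dj"
  Position 3: 'b' from first, 'j' from second => "bj"
  Position 4: 'b' from first, 'h' from second => "bh"
Result: ajbgdjbjbh

ajbgdjbjbh


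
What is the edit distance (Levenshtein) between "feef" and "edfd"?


Computing edit distance: "feef" -> "edfd"
DP table:
           e    d    f    d
      0    1    2    3    4
  f   1    1    2    2    3
  e   2    1    2    3    3
  e   3    2    2    3    4
  f   4    3    3    2    3
Edit distance = dp[4][4] = 3

3


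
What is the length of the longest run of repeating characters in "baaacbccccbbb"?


Input: "baaacbccccbbb"
Scanning for longest run:
  Position 1 ('a'): new char, reset run to 1
  Position 2 ('a'): continues run of 'a', length=2
  Position 3 ('a'): continues run of 'a', length=3
  Position 4 ('c'): new char, reset run to 1
  Position 5 ('b'): new char, reset run to 1
  Position 6 ('c'): new char, reset run to 1
  Position 7 ('c'): continues run of 'c', length=2
  Position 8 ('c'): continues run of 'c', length=3
  Position 9 ('c'): continues run of 'c', length=4
  Position 10 ('b'): new char, reset run to 1
  Position 11 ('b'): continues run of 'b', length=2
  Position 12 ('b'): continues run of 'b', length=3
Longest run: 'c' with length 4

4


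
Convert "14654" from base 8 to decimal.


Input: "14654" in base 8
Positional expansion:
  Digit '1' (value 1) x 8^4 = 4096
  Digit '4' (value 4) x 8^3 = 2048
  Digit '6' (value 6) x 8^2 = 384
  Digit '5' (value 5) x 8^1 = 40
  Digit '4' (value 4) x 8^0 = 4
Sum = 6572

6572


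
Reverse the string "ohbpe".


Input: ohbpe
Reading characters right to left:
  Position 4: 'e'
  Position 3: 'p'
  Position 2: 'b'
  Position 1: 'h'
  Position 0: 'o'
Reversed: epbho

epbho


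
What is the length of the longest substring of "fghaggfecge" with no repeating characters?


Input: "fghaggfecge"
Sliding window (track last position of each char):
  Position 0 ('f'): window [0,0] length 1 -- new best
  Position 1 ('g'): window [0,1] length 2 -- new best
  Position 2 ('h'): window [0,2] length 3 -- new best
  Position 3 ('a'): window [0,3] length 4 -- new best
  Position 4 ('g'): repeat (last at 1), move window start to 2
  Position 4 ('g'): window [2,4] length 3
  Position 5 ('g'): repeat (last at 4), move window start to 5
  Position 5 ('g'): window [5,5] length 1
  Position 6 ('f'): window [5,6] length 2
  Position 7 ('e'): window [5,7] length 3
  Position 8 ('c'): window [5,8] length 4
  Position 9 ('g'): repeat (last at 5), move window start to 6
  Position 9 ('g'): window [6,9] length 4
  Position 10 ('e'): repeat (last at 7), move window start to 8
  Position 10 ('e'): window [8,10] length 3
Longest substring with no repeats: "fgha" with length 4

4


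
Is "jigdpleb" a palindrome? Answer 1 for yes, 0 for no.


Input: jigdpleb
Reversed: belpdgij
  Compare pos 0 ('j') with pos 7 ('b'): MISMATCH
  Compare pos 1 ('i') with pos 6 ('e'): MISMATCH
  Compare pos 2 ('g') with pos 5 ('l'): MISMATCH
  Compare pos 3 ('d') with pos 4 ('p'): MISMATCH
Result: not a palindrome

0


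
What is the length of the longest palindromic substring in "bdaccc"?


Input: "bdaccc"
Checking substrings for palindromes:
  [3:6] "ccc" (len 3) => palindrome
  [3:5] "cc" (len 2) => palindrome
  [4:6] "cc" (len 2) => palindrome
Longest palindromic substring: "ccc" with length 3

3


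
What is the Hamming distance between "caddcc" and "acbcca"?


Comparing "caddcc" and "acbcca" position by position:
  Position 0: 'c' vs 'a' => differ
  Position 1: 'a' vs 'c' => differ
  Position 2: 'd' vs 'b' => differ
  Position 3: 'd' vs 'c' => differ
  Position 4: 'c' vs 'c' => same
  Position 5: 'c' vs 'a' => differ
Total differences (Hamming distance): 5

5


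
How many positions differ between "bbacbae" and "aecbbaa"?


Comparing "bbacbae" and "aecbbaa" position by position:
  Position 0: 'b' vs 'a' => DIFFER
  Position 1: 'b' vs 'e' => DIFFER
  Position 2: 'a' vs 'c' => DIFFER
  Position 3: 'c' vs 'b' => DIFFER
  Position 4: 'b' vs 'b' => same
  Position 5: 'a' vs 'a' => same
  Position 6: 'e' vs 'a' => DIFFER
Positions that differ: 5

5


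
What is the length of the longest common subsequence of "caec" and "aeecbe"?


LCS of "caec" and "aeecbe"
DP table:
           a    e    e    c    b    e
      0    0    0    0    0    0    0
  c   0    0    0    0    1    1    1
  a   0    1    1    1    1    1    1
  e   0    1    2    2    2    2    2
  c   0    1    2    2    3    3    3
LCS length = dp[4][6] = 3

3


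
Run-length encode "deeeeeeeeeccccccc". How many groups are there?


Input: deeeeeeeeeccccccc
Scanning for consecutive runs:
  Group 1: 'd' x 1 (positions 0-0)
  Group 2: 'e' x 9 (positions 1-9)
  Group 3: 'c' x 7 (positions 10-16)
Total groups: 3

3


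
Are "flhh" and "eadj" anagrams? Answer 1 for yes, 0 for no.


Strings: "flhh", "eadj"
Sorted first:  fhhl
Sorted second: adej
Differ at position 0: 'f' vs 'a' => not anagrams

0


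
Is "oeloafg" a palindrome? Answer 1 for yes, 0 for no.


Input: oeloafg
Reversed: gfaoleo
  Compare pos 0 ('o') with pos 6 ('g'): MISMATCH
  Compare pos 1 ('e') with pos 5 ('f'): MISMATCH
  Compare pos 2 ('l') with pos 4 ('a'): MISMATCH
Result: not a palindrome

0


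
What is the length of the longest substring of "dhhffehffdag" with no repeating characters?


Input: "dhhffehffdag"
Sliding window (track last position of each char):
  Position 0 ('d'): window [0,0] length 1 -- new best
  Position 1 ('h'): window [0,1] length 2 -- new best
  Position 2 ('h'): repeat (last at 1), move window start to 2
  Position 2 ('h'): window [2,2] length 1
  Position 3 ('f'): window [2,3] length 2
  Position 4 ('f'): repeat (last at 3), move window start to 4
  Position 4 ('f'): window [4,4] length 1
  Position 5 ('e'): window [4,5] length 2
  Position 6 ('h'): window [4,6] length 3 -- new best
  Position 7 ('f'): repeat (last at 4), move window start to 5
  Position 7 ('f'): window [5,7] length 3
  Position 8 ('f'): repeat (last at 7), move window start to 8
  Position 8 ('f'): window [8,8] length 1
  Position 9 ('d'): window [8,9] length 2
  Position 10 ('a'): window [8,10] length 3
  Position 11 ('g'): window [8,11] length 4 -- new best
Longest substring with no repeats: "fdag" with length 4

4


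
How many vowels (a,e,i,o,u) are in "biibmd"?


Input: biibmd
Checking each character:
  'b' at position 0: consonant
  'i' at position 1: vowel (running total: 1)
  'i' at position 2: vowel (running total: 2)
  'b' at position 3: consonant
  'm' at position 4: consonant
  'd' at position 5: consonant
Total vowels: 2

2


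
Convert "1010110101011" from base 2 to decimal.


Input: "1010110101011" in base 2
Positional expansion:
  Digit '1' (value 1) x 2^12 = 4096
  Digit '0' (value 0) x 2^11 = 0
  Digit '1' (value 1) x 2^10 = 1024
  Digit '0' (value 0) x 2^9 = 0
  Digit '1' (value 1) x 2^8 = 256
  Digit '1' (value 1) x 2^7 = 128
  Digit '0' (value 0) x 2^6 = 0
  Digit '1' (value 1) x 2^5 = 32
  Digit '0' (value 0) x 2^4 = 0
  Digit '1' (value 1) x 2^3 = 8
  Digit '0' (value 0) x 2^2 = 0
  Digit '1' (value 1) x 2^1 = 2
  Digit '1' (value 1) x 2^0 = 1
Sum = 5547

5547


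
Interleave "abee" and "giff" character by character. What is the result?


Interleaving "abee" and "giff":
  Position 0: 'a' from first, 'g' from second => "ag"
  Position 1: 'b' from first, 'i' from second => "bi"
  Position 2: 'e' from first, 'f' from second => "ef"
  Position 3: 'e' from first, 'f' from second => "ef"
Result: agbiefef

agbiefef


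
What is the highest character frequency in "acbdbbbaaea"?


Input: acbdbbbaaea
Character counts:
  'a': 4
  'b': 4
  'c': 1
  'd': 1
  'e': 1
Maximum frequency: 4

4


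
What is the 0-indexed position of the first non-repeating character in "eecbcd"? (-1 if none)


Input: eecbcd
Character frequencies:
  'b': 1
  'c': 2
  'd': 1
  'e': 2
Scanning left to right for freq == 1:
  Position 0 ('e'): freq=2, skip
  Position 1 ('e'): freq=2, skip
  Position 2 ('c'): freq=2, skip
  Position 3 ('b'): unique! => answer = 3

3


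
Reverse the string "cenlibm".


Input: cenlibm
Reading characters right to left:
  Position 6: 'm'
  Position 5: 'b'
  Position 4: 'i'
  Position 3: 'l'
  Position 2: 'n'
  Position 1: 'e'
  Position 0: 'c'
Reversed: mbilnec

mbilnec


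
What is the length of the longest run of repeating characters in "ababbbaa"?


Input: "ababbbaa"
Scanning for longest run:
  Position 1 ('b'): new char, reset run to 1
  Position 2 ('a'): new char, reset run to 1
  Position 3 ('b'): new char, reset run to 1
  Position 4 ('b'): continues run of 'b', length=2
  Position 5 ('b'): continues run of 'b', length=3
  Position 6 ('a'): new char, reset run to 1
  Position 7 ('a'): continues run of 'a', length=2
Longest run: 'b' with length 3

3


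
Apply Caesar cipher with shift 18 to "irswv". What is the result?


Caesar cipher: shift "irswv" by 18
  'i' (pos 8) + 18 = pos 0 = 'a'
  'r' (pos 17) + 18 = pos 9 = 'j'
  's' (pos 18) + 18 = pos 10 = 'k'
  'w' (pos 22) + 18 = pos 14 = 'o'
  'v' (pos 21) + 18 = pos 13 = 'n'
Result: ajkon

ajkon


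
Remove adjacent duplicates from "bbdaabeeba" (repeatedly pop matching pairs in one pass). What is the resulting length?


Input: bbdaabeeba
Stack-based adjacent duplicate removal:
  Read 'b': push. Stack: b
  Read 'b': matches stack top 'b' => pop. Stack: (empty)
  Read 'd': push. Stack: d
  Read 'a': push. Stack: da
  Read 'a': matches stack top 'a' => pop. Stack: d
  Read 'b': push. Stack: db
  Read 'e': push. Stack: dbe
  Read 'e': matches stack top 'e' => pop. Stack: db
  Read 'b': matches stack top 'b' => pop. Stack: d
  Read 'a': push. Stack: da
Final stack: "da" (length 2)

2
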